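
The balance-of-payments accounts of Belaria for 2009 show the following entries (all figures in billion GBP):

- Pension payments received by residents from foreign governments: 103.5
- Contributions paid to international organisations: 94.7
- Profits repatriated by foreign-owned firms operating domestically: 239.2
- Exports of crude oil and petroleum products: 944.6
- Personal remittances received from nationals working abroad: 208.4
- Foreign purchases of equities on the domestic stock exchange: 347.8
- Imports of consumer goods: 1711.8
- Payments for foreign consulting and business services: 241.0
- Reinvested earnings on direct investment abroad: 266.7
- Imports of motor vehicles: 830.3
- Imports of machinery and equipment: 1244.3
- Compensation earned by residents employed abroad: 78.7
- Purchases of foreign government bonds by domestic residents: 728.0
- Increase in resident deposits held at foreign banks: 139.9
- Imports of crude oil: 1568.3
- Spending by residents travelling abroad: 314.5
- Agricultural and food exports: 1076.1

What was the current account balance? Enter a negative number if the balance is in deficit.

-3566.1

Goods: -1244.3 - 1568.3 + 1076.1 - 1711.8 + 944.6 - 830.3 = -3334.0
Services: -314.5 - 241.0 = -555.5
Primary income: -239.2 + 78.7 + 266.7 = 106.2
Secondary income: -94.7 + 103.5 + 208.4 = 217.2
Current account = (-3334.0) + (-555.5) + 106.2 + 217.2 = -3566.1
(Excluded from the current account — financial account: foreign purchases of equities on the domestic stock exchange 347.8, purchases of foreign government bonds by domestic residents 728.0, increase in resident deposits held at foreign banks 139.9.)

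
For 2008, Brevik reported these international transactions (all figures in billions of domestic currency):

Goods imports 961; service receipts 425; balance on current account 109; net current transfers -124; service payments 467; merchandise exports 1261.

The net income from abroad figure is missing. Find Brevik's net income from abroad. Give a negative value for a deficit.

-25

Current account = goods balance + services balance + net primary income + net secondary income
Sum of the known components = 134
Net income from abroad = CA - (known components) = 109 - 134 = -25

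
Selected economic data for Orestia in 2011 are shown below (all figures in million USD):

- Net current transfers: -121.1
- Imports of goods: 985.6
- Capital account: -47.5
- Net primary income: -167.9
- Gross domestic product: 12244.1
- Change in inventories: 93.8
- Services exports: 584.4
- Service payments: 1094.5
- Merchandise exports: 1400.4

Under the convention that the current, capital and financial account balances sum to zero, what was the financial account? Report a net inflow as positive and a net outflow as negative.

Goods balance = 1400.4 - 985.6 = 414.8
Services balance = 584.4 - 1094.5 = -510.1
Trade balance (goods + services) = 414.8 + (-510.1) = -95.3
Net primary income = -167.9
Net secondary income = -121.1
Current account = -95.3 + (-167.9) + (-121.1) = -384.3
Financial account = -(-384.3 + (-47.5)) = 431.8

431.8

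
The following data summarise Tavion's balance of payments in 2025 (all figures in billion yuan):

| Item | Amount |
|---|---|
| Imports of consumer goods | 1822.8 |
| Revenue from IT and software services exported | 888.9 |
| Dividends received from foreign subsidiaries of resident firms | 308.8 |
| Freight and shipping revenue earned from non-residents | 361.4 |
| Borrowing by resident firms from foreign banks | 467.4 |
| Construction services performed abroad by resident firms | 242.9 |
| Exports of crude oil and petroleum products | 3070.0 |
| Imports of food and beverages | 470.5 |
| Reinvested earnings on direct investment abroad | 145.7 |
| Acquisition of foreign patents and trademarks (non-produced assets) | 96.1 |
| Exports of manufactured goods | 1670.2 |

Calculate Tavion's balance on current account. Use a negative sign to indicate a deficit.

4394.6

Goods: -470.5 + 1670.2 + 3070.0 - 1822.8 = 2446.9
Services: 242.9 + 361.4 + 888.9 = 1493.2
Primary income: 145.7 + 308.8 = 454.5
Current account = 2446.9 + 1493.2 + 454.5 = 4394.6
(Excluded from the current account — financial account: borrowing by resident firms from foreign banks 467.4; capital account: acquisition of foreign patents and trademarks (non-produced assets) 96.1.)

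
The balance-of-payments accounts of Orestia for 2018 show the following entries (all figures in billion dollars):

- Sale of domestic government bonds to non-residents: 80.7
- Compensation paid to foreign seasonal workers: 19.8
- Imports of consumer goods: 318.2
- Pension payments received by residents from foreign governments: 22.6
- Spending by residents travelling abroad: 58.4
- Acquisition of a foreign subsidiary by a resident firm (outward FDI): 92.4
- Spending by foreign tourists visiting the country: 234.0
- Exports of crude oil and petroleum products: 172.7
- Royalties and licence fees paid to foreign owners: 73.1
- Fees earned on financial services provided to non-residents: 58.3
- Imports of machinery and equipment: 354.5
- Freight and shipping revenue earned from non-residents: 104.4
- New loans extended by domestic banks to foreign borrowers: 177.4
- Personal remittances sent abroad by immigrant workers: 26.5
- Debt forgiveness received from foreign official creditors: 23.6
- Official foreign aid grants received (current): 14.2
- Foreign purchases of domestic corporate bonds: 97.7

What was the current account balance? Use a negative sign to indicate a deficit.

-244.3

Goods: -354.5 + 172.7 - 318.2 = -500.0
Services: 234.0 - 73.1 - 58.4 + 58.3 + 104.4 = 265.2
Primary income: -19.8
Secondary income: 14.2 + 22.6 - 26.5 = 10.3
Current account = (-500.0) + 265.2 + (-19.8) + 10.3 = -244.3
(Excluded from the current account — financial account: sale of domestic government bonds to non-residents 80.7, acquisition of a foreign subsidiary by a resident firm (outward FDI) 92.4, new loans extended by domestic banks to foreign borrowers 177.4, foreign purchases of domestic corporate bonds 97.7; capital account: debt forgiveness received from foreign official creditors 23.6.)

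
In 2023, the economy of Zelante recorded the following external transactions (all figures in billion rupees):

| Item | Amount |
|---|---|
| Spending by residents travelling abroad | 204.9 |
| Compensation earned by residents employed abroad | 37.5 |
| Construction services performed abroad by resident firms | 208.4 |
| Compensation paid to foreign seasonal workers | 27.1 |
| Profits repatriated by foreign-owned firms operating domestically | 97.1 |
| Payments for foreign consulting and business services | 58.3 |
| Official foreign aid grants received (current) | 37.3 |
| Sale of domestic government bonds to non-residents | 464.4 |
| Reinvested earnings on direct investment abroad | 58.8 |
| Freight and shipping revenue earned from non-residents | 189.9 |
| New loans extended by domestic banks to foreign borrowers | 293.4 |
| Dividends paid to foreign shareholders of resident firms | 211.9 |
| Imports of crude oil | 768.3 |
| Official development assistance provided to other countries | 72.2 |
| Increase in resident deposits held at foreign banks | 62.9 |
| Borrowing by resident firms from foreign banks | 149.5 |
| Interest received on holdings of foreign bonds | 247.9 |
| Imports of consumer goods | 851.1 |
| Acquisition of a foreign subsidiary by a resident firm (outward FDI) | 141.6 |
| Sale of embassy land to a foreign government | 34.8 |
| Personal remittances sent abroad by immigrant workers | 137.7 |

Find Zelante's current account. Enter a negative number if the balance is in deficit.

Goods: -768.3 - 851.1 = -1619.4
Services: 189.9 - 204.9 + 208.4 - 58.3 = 135.1
Primary income: -211.9 - 97.1 + 37.5 + 58.8 - 27.1 + 247.9 = 8.1
Secondary income: -72.2 + 37.3 - 137.7 = -172.6
Current account = (-1619.4) + 135.1 + 8.1 + (-172.6) = -1648.8
(Excluded from the current account — financial account: sale of domestic government bonds to non-residents 464.4, new loans extended by domestic banks to foreign borrowers 293.4, increase in resident deposits held at foreign banks 62.9, borrowing by resident firms from foreign banks 149.5, acquisition of a foreign subsidiary by a resident firm (outward FDI) 141.6; capital account: sale of embassy land to a foreign government 34.8.)

-1648.8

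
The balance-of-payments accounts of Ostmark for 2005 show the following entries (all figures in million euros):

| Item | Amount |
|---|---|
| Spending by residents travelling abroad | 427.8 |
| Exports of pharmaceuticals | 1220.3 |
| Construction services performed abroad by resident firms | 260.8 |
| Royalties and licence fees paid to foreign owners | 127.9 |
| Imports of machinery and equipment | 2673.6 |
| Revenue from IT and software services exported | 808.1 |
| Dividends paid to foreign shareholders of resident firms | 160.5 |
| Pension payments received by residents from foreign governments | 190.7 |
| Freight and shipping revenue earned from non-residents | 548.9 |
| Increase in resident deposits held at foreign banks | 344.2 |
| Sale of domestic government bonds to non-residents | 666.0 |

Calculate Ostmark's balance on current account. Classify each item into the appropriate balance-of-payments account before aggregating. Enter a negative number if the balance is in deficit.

Goods: 1220.3 - 2673.6 = -1453.3
Services: -127.9 - 427.8 + 808.1 + 548.9 + 260.8 = 1062.1
Primary income: -160.5
Secondary income: 190.7
Current account = (-1453.3) + 1062.1 + (-160.5) + 190.7 = -361.0
(Excluded from the current account — financial account: increase in resident deposits held at foreign banks 344.2, sale of domestic government bonds to non-residents 666.0.)

-361.0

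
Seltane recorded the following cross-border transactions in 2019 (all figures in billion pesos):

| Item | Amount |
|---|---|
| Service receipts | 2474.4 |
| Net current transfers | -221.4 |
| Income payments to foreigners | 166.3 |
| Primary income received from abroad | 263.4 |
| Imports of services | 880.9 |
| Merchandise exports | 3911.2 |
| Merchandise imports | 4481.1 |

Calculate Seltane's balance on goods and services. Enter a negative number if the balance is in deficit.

Goods balance = 3911.2 - 4481.1 = -569.9
Services balance = 2474.4 - 880.9 = 1593.5
Trade balance (goods + services) = -569.9 + 1593.5 = 1023.6

1023.6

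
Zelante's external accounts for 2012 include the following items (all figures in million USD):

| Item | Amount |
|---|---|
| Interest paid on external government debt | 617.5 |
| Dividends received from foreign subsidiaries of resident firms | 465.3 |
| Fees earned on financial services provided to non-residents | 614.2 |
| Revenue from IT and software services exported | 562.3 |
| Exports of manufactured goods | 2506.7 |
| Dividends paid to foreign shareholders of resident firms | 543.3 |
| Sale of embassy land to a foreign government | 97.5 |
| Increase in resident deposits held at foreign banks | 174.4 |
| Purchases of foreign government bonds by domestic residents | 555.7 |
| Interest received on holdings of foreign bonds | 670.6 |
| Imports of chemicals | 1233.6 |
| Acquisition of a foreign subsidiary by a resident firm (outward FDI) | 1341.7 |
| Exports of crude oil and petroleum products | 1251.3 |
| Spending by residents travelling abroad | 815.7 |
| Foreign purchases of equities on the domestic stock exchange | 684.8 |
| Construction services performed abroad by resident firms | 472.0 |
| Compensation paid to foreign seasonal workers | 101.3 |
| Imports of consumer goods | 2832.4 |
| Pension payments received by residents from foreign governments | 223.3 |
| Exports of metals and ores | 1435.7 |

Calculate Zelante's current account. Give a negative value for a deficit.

2057.6

Goods: 2506.7 + 1251.3 - 1233.6 - 2832.4 + 1435.7 = 1127.7
Services: 472.0 + 614.2 - 815.7 + 562.3 = 832.8
Primary income: 670.6 - 617.5 - 543.3 + 465.3 - 101.3 = -126.2
Secondary income: 223.3
Current account = 1127.7 + 832.8 + (-126.2) + 223.3 = 2057.6
(Excluded from the current account — capital account: sale of embassy land to a foreign government 97.5; financial account: increase in resident deposits held at foreign banks 174.4, purchases of foreign government bonds by domestic residents 555.7, acquisition of a foreign subsidiary by a resident firm (outward FDI) 1341.7, foreign purchases of equities on the domestic stock exchange 684.8.)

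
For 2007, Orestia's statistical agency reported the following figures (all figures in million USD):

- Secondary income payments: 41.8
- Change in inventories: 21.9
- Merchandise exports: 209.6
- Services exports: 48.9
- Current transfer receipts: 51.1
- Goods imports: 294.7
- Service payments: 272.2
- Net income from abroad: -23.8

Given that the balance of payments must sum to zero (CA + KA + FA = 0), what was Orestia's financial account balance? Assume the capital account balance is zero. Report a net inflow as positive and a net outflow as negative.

322.9

Goods balance = 209.6 - 294.7 = -85.1
Services balance = 48.9 - 272.2 = -223.3
Trade balance (goods + services) = -85.1 + (-223.3) = -308.4
Net primary income = -23.8
Net secondary income = 51.1 - 41.8 = 9.3
Current account = -308.4 + (-23.8) + 9.3 = -322.9
Financial account = -(-322.9) = 322.9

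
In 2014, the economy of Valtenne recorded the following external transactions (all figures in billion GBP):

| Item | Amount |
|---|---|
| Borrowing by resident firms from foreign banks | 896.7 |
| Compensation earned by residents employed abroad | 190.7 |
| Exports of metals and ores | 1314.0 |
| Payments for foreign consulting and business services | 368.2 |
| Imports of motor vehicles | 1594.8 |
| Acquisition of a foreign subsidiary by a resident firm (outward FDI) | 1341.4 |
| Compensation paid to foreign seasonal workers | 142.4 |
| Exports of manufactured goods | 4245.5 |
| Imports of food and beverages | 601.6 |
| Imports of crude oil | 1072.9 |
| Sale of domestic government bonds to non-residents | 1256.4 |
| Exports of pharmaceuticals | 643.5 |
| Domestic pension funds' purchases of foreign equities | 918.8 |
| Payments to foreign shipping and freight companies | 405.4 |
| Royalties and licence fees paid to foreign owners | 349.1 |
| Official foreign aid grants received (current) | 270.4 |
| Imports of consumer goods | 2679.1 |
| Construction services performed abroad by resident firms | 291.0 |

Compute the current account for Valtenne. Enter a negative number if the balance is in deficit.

-258.4

Goods: -1072.9 - 601.6 - 2679.1 - 1594.8 + 643.5 + 1314.0 + 4245.5 = 254.6
Services: -368.2 - 405.4 - 349.1 + 291.0 = -831.7
Primary income: -142.4 + 190.7 = 48.3
Secondary income: 270.4
Current account = 254.6 + (-831.7) + 48.3 + 270.4 = -258.4
(Excluded from the current account — financial account: borrowing by resident firms from foreign banks 896.7, acquisition of a foreign subsidiary by a resident firm (outward FDI) 1341.4, sale of domestic government bonds to non-residents 1256.4, domestic pension funds' purchases of foreign equities 918.8.)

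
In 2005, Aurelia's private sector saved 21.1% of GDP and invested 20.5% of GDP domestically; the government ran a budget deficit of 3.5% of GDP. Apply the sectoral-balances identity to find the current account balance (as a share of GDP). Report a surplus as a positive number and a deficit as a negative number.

By the sectoral-balances identity, CA = (S_private - I) + (T - G).
Private balance = 21.1 - 20.5 = 0.6
Government balance (T - G) = -3.5
CA = 0.6 + (-3.5) = -2.9

-2.9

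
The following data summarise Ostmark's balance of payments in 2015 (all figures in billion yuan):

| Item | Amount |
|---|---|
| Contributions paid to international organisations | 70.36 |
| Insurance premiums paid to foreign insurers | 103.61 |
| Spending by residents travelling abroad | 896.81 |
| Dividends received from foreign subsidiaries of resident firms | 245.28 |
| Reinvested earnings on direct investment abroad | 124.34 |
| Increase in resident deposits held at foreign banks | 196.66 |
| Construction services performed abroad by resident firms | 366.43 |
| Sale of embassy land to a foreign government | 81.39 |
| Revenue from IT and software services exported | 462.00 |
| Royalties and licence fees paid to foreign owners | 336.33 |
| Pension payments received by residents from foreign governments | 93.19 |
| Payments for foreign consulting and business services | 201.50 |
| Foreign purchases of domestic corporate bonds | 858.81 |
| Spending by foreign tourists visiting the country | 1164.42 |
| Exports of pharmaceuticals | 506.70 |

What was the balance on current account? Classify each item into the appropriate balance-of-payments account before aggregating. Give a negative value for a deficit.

Goods: 506.70
Services: 462.00 - 103.61 + 1164.42 - 896.81 + 366.43 - 336.33 - 201.50 = 454.60
Primary income: 124.34 + 245.28 = 369.62
Secondary income: 93.19 - 70.36 = 22.83
Current account = 506.70 + 454.60 + 369.62 + 22.83 = 1353.75
(Excluded from the current account — financial account: increase in resident deposits held at foreign banks 196.66, foreign purchases of domestic corporate bonds 858.81; capital account: sale of embassy land to a foreign government 81.39.)

1353.75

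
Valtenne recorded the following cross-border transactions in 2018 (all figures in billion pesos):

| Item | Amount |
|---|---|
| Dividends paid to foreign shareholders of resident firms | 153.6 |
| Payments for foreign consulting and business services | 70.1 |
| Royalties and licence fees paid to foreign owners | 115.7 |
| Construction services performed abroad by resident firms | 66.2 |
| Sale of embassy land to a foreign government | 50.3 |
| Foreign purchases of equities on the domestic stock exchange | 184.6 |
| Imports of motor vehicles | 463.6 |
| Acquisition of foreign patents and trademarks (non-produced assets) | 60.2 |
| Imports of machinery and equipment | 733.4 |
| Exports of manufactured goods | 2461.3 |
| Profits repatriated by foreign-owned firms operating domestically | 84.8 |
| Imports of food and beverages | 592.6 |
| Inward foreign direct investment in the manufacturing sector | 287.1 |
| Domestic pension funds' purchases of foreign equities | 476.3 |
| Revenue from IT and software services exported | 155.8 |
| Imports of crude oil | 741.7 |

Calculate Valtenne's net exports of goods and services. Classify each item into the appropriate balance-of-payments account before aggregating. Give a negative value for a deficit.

-33.8

Goods: -592.6 - 463.6 + 2461.3 - 733.4 - 741.7 = -70.0
Services: -70.1 + 155.8 + 66.2 - 115.7 = 36.2
Trade balance = -70.0 + 36.2 = -33.8
(Excluded from the trade balance — primary income: dividends paid to foreign shareholders of resident firms 153.6, profits repatriated by foreign-owned firms operating domestically 84.8; capital account: sale of embassy land to a foreign government 50.3, acquisition of foreign patents and trademarks (non-produced assets) 60.2; financial account: foreign purchases of equities on the domestic stock exchange 184.6, inward foreign direct investment in the manufacturing sector 287.1, domestic pension funds' purchases of foreign equities 476.3.)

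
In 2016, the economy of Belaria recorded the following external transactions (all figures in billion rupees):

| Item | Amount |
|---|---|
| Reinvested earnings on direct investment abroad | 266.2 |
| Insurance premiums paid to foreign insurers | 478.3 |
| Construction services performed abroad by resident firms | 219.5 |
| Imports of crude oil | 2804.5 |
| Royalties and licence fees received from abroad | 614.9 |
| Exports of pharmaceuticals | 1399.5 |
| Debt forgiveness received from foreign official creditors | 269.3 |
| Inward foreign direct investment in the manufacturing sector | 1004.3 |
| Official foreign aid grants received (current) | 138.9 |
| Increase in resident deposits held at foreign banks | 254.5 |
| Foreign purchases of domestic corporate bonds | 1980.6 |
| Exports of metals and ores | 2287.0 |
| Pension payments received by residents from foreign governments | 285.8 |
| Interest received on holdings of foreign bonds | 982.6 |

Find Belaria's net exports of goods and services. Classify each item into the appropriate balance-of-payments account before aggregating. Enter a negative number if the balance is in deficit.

1238.1

Goods: -2804.5 + 2287.0 + 1399.5 = 882.0
Services: 614.9 + 219.5 - 478.3 = 356.1
Trade balance = 882.0 + 356.1 = 1238.1
(Excluded from the trade balance — primary income: reinvested earnings on direct investment abroad 266.2, interest received on holdings of foreign bonds 982.6; capital account: debt forgiveness received from foreign official creditors 269.3; financial account: inward foreign direct investment in the manufacturing sector 1004.3, increase in resident deposits held at foreign banks 254.5, foreign purchases of domestic corporate bonds 1980.6; secondary income: official foreign aid grants received (current) 138.9, pension payments received by residents from foreign governments 285.8.)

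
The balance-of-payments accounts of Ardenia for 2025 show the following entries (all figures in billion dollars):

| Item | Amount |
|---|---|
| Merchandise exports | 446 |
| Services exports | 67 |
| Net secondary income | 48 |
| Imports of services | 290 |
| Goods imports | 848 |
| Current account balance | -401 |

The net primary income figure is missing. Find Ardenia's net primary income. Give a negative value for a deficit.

Current account = goods balance + services balance + net primary income + net secondary income
Sum of the known components = -577
Net primary income = CA - (known components) = -401 - (-577) = 176

176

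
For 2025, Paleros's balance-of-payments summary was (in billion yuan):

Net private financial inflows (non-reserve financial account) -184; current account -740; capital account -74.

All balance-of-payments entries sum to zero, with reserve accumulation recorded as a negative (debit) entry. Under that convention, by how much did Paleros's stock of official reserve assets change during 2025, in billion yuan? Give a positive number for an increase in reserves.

Official reserve transactions balance = -((-740) + (-74) + (-184)) = 998
An accumulation of reserves is recorded as a debit (negative entry), so the change in the stock of reserves is the negative of that balance.
Change in official reserves = -(998) = -998

-998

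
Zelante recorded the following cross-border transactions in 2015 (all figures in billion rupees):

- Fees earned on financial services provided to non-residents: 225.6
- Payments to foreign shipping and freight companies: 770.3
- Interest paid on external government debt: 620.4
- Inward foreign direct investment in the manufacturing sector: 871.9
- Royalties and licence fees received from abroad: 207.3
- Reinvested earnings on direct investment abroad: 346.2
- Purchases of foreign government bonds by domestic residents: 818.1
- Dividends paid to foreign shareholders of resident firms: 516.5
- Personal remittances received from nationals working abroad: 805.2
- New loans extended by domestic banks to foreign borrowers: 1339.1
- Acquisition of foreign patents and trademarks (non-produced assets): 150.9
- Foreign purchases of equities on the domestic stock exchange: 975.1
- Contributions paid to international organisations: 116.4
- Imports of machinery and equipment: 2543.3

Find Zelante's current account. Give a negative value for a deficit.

Goods: -2543.3
Services: 207.3 + 225.6 - 770.3 = -337.4
Primary income: -620.4 - 516.5 + 346.2 = -790.7
Secondary income: 805.2 - 116.4 = 688.8
Current account = (-2543.3) + (-337.4) + (-790.7) + 688.8 = -2982.6
(Excluded from the current account — financial account: inward foreign direct investment in the manufacturing sector 871.9, purchases of foreign government bonds by domestic residents 818.1, new loans extended by domestic banks to foreign borrowers 1339.1, foreign purchases of equities on the domestic stock exchange 975.1; capital account: acquisition of foreign patents and trademarks (non-produced assets) 150.9.)

-2982.6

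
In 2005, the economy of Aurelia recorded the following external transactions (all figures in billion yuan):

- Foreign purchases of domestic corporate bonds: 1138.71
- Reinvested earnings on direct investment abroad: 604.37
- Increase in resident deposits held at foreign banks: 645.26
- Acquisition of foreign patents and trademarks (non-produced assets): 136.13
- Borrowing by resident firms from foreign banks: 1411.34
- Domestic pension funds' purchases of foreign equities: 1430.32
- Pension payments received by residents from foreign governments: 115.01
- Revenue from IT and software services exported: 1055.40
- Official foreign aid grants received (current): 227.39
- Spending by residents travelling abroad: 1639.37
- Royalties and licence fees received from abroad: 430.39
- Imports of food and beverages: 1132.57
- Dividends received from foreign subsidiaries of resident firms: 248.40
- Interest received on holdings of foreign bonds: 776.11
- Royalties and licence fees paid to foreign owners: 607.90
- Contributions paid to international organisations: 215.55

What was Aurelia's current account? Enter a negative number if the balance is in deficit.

Goods: -1132.57
Services: -1639.37 - 607.90 + 430.39 + 1055.40 = -761.48
Primary income: 776.11 + 248.40 + 604.37 = 1628.88
Secondary income: 115.01 - 215.55 + 227.39 = 126.85
Current account = (-1132.57) + (-761.48) + 1628.88 + 126.85 = -138.32
(Excluded from the current account — financial account: foreign purchases of domestic corporate bonds 1138.71, increase in resident deposits held at foreign banks 645.26, borrowing by resident firms from foreign banks 1411.34, domestic pension funds' purchases of foreign equities 1430.32; capital account: acquisition of foreign patents and trademarks (non-produced assets) 136.13.)

-138.32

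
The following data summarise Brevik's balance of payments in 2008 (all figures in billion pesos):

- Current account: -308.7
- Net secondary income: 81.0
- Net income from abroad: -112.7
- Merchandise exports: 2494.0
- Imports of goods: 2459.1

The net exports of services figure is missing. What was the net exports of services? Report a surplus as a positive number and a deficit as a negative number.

Current account = goods balance + services balance + net primary income + net secondary income
Sum of the known components = 3.2
Net exports of services = CA - (known components) = -308.7 - 3.2 = -311.9

-311.9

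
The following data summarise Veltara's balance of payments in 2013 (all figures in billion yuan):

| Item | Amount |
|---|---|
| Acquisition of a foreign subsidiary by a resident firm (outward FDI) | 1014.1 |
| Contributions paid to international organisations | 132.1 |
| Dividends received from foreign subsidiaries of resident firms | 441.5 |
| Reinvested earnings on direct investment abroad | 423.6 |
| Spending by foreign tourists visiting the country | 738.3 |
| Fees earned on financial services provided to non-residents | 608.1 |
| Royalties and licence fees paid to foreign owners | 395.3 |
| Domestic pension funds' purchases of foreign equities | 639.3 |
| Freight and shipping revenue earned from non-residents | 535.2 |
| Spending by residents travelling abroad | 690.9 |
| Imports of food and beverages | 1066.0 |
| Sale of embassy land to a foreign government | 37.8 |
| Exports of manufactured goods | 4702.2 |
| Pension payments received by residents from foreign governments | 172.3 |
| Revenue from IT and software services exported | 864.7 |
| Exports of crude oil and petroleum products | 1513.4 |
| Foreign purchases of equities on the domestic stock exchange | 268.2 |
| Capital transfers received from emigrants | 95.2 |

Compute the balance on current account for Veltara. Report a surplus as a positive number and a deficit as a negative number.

7715.0

Goods: 1513.4 - 1066.0 + 4702.2 = 5149.6
Services: 738.3 + 535.2 + 608.1 - 690.9 + 864.7 - 395.3 = 1660.1
Primary income: 441.5 + 423.6 = 865.1
Secondary income: 172.3 - 132.1 = 40.2
Current account = 5149.6 + 1660.1 + 865.1 + 40.2 = 7715.0
(Excluded from the current account — financial account: acquisition of a foreign subsidiary by a resident firm (outward FDI) 1014.1, domestic pension funds' purchases of foreign equities 639.3, foreign purchases of equities on the domestic stock exchange 268.2; capital account: sale of embassy land to a foreign government 37.8, capital transfers received from emigrants 95.2.)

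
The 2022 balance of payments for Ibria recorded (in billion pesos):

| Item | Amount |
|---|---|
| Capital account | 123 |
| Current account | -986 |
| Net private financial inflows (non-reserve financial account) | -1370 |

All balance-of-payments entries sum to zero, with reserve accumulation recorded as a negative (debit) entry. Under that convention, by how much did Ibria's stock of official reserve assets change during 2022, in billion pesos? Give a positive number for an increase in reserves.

-2233

Official reserve transactions balance = -((-986) + 123 + (-1370)) = 2233
An accumulation of reserves is recorded as a debit (negative entry), so the change in the stock of reserves is the negative of that balance.
Change in official reserves = -(2233) = -2233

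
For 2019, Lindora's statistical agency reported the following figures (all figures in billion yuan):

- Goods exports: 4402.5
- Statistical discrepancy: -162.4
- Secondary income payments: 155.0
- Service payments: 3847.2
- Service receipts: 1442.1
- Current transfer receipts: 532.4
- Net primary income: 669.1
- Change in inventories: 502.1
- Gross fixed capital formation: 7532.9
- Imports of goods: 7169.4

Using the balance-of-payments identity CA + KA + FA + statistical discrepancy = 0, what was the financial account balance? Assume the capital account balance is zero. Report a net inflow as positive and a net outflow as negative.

Goods balance = 4402.5 - 7169.4 = -2766.9
Services balance = 1442.1 - 3847.2 = -2405.1
Trade balance (goods + services) = -2766.9 + (-2405.1) = -5172.0
Net primary income = 669.1
Net secondary income = 532.4 - 155.0 = 377.4
Current account = -5172.0 + 669.1 + 377.4 = -4125.5
Financial account = -(-4125.5 + (-162.4)) = 4287.9

4287.9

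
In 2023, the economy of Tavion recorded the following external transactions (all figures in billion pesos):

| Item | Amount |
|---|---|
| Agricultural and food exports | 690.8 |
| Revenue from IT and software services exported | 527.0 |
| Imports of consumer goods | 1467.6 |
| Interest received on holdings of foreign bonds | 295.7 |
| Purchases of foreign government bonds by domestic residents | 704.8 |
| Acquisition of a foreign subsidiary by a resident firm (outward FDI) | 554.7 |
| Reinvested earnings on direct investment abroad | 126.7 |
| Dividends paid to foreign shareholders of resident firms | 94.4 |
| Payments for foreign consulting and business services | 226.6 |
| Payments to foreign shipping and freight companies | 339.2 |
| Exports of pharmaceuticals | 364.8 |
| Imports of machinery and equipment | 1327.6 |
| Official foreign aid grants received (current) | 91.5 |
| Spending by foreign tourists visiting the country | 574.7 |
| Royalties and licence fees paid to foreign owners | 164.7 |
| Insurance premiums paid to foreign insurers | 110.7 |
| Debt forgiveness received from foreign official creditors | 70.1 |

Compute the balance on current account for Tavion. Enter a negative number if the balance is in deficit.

-1059.6

Goods: 364.8 - 1467.6 + 690.8 - 1327.6 = -1739.6
Services: 574.7 - 164.7 - 110.7 + 527.0 - 339.2 - 226.6 = 260.5
Primary income: 295.7 - 94.4 + 126.7 = 328.0
Secondary income: 91.5
Current account = (-1739.6) + 260.5 + 328.0 + 91.5 = -1059.6
(Excluded from the current account — financial account: purchases of foreign government bonds by domestic residents 704.8, acquisition of a foreign subsidiary by a resident firm (outward FDI) 554.7; capital account: debt forgiveness received from foreign official creditors 70.1.)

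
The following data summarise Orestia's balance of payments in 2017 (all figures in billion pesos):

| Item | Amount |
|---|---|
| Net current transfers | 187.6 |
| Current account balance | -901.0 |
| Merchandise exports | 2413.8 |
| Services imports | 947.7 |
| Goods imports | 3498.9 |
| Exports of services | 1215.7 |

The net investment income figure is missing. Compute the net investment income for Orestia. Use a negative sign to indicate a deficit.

-271.5

Current account = goods balance + services balance + net primary income + net secondary income
Sum of the known components = -629.5
Net investment income = CA - (known components) = -901.0 - (-629.5) = -271.5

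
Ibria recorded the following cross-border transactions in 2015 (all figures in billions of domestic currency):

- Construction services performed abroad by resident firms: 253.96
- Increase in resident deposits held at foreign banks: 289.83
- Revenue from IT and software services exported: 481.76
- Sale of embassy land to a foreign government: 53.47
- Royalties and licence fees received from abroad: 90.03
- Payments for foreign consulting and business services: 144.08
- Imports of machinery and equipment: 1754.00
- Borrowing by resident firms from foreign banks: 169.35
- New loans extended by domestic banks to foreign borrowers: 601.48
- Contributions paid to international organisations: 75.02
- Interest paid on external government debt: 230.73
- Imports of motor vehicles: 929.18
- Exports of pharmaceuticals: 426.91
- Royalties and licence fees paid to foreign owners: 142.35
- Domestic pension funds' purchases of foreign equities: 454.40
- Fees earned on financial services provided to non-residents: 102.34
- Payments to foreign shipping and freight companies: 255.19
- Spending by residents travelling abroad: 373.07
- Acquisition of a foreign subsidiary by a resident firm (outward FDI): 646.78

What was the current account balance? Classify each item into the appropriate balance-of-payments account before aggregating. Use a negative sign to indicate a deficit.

-2548.62

Goods: 426.91 - 1754.00 - 929.18 = -2256.27
Services: 253.96 - 142.35 + 90.03 - 255.19 + 481.76 + 102.34 - 373.07 - 144.08 = 13.40
Primary income: -230.73
Secondary income: -75.02
Current account = (-2256.27) + 13.40 + (-230.73) + (-75.02) = -2548.62
(Excluded from the current account — financial account: increase in resident deposits held at foreign banks 289.83, borrowing by resident firms from foreign banks 169.35, new loans extended by domestic banks to foreign borrowers 601.48, domestic pension funds' purchases of foreign equities 454.40, acquisition of a foreign subsidiary by a resident firm (outward FDI) 646.78; capital account: sale of embassy land to a foreign government 53.47.)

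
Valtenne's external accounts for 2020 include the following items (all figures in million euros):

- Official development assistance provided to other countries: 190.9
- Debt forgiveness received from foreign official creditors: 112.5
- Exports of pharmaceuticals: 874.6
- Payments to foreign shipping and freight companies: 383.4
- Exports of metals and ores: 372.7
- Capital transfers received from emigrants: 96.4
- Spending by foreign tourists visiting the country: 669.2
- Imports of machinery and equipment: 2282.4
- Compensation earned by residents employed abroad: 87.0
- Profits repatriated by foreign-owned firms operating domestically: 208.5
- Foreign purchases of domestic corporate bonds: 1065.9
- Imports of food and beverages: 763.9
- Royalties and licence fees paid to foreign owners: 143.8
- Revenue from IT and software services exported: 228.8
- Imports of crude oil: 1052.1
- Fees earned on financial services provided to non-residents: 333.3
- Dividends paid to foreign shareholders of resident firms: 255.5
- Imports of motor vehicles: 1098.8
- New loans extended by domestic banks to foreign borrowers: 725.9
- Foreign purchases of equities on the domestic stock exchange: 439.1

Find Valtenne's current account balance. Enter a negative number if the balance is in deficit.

-3813.7

Goods: 874.6 - 2282.4 + 372.7 - 1052.1 - 1098.8 - 763.9 = -3949.9
Services: 228.8 - 383.4 - 143.8 + 669.2 + 333.3 = 704.1
Primary income: -255.5 - 208.5 + 87.0 = -377.0
Secondary income: -190.9
Current account = (-3949.9) + 704.1 + (-377.0) + (-190.9) = -3813.7
(Excluded from the current account — capital account: debt forgiveness received from foreign official creditors 112.5, capital transfers received from emigrants 96.4; financial account: foreign purchases of domestic corporate bonds 1065.9, new loans extended by domestic banks to foreign borrowers 725.9, foreign purchases of equities on the domestic stock exchange 439.1.)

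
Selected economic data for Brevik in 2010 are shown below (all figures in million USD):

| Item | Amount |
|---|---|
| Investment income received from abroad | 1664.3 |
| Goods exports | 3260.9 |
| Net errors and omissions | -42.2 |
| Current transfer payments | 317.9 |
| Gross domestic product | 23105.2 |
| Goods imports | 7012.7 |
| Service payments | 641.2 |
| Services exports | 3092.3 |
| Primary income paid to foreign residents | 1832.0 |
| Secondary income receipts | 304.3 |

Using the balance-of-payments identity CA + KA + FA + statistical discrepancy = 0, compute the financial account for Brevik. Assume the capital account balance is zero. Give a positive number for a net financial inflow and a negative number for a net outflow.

Goods balance = 3260.9 - 7012.7 = -3751.8
Services balance = 3092.3 - 641.2 = 2451.1
Trade balance (goods + services) = -3751.8 + 2451.1 = -1300.7
Net primary income = 1664.3 - 1832.0 = -167.7
Net secondary income = 304.3 - 317.9 = -13.6
Current account = -1300.7 + (-167.7) + (-13.6) = -1482.0
Financial account = -(-1482.0 + (-42.2)) = 1524.2

1524.2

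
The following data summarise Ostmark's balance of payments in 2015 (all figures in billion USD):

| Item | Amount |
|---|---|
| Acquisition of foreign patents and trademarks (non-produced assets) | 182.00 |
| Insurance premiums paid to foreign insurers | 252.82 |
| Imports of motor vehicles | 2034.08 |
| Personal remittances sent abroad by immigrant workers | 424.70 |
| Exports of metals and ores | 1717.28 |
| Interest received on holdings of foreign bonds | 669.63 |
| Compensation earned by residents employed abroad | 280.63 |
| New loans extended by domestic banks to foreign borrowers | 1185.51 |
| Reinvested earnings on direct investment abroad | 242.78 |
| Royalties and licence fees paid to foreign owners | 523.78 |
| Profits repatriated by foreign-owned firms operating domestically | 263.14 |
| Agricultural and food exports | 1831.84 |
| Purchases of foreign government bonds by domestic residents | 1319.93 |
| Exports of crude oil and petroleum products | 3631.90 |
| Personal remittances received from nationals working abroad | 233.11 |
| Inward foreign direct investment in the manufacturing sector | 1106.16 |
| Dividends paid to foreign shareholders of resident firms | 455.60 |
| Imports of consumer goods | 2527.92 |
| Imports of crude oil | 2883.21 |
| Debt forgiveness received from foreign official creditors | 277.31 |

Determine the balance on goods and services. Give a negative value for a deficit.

-1040.79

Goods: -2034.08 - 2883.21 + 1831.84 + 1717.28 - 2527.92 + 3631.90 = -264.19
Services: -523.78 - 252.82 = -776.60
Trade balance = -264.19 + (-776.60) = -1040.79
(Excluded from the trade balance — capital account: acquisition of foreign patents and trademarks (non-produced assets) 182.00, debt forgiveness received from foreign official creditors 277.31; secondary income: personal remittances sent abroad by immigrant workers 424.70, personal remittances received from nationals working abroad 233.11; primary income: interest received on holdings of foreign bonds 669.63, compensation earned by residents employed abroad 280.63, reinvested earnings on direct investment abroad 242.78, profits repatriated by foreign-owned firms operating domestically 263.14, dividends paid to foreign shareholders of resident firms 455.60; financial account: new loans extended by domestic banks to foreign borrowers 1185.51, purchases of foreign government bonds by domestic residents 1319.93, inward foreign direct investment in the manufacturing sector 1106.16.)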